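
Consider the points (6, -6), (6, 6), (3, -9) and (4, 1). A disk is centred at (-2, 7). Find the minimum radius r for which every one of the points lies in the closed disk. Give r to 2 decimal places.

16.76

The required radius is the distance from (-2, 7) to the farthest point.
Squared distances: 233, 65, 281, 72.
Maximum is 281, attained at (3, -9).
r = √281 ≈ 16.76.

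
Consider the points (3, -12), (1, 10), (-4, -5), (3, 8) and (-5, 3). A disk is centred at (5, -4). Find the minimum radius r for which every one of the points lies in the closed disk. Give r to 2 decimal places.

14.56

The required radius is the distance from (5, -4) to the farthest point.
Squared distances: 68, 212, 82, 148, 149.
Maximum is 212, attained at (1, 10).
r = √212 ≈ 14.56.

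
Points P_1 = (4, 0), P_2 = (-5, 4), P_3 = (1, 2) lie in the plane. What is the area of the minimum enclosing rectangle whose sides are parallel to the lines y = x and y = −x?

32.5

In coordinates u = x + y, v = x − y the rectangle is axis-aligned; the map (x,y)→(u,v) scales areas by 2.
u-values: 4, -1, 3; range = 4 − (-1) = 5.
v-values: 4, -9, -1; range = 4 − (-9) = 13.
Area = (5 × 13) / 2 = 32.5.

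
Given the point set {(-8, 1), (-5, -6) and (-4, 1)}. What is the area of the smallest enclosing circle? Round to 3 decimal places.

46.483

Call the three points A, B, C in the order given.
Side lengths²: AB² = 58, AC² = 16, BC² = 50.
Since AB² = 58 < 50 + 16 = 66, the triangle is acute, so the smallest enclosing circle is the circumcircle.
Circumcentre = (-6, -16/7), r² = 725/49.
Area = π·r² = π·725/49 ≈ 46.483.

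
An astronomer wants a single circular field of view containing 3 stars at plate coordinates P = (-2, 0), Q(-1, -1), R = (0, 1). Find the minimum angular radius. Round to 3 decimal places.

1.179

Side lengths²: PQ² = 2, PR² = 5, QR² = 5.
Since QR² = 5 < 5 + 2 = 7, the triangle is acute, so the smallest enclosing circle is the circumcircle.
Circumcentre = (-5/6, 1/6), r² = 25/18.
r = √(25/18) ≈ 1.179.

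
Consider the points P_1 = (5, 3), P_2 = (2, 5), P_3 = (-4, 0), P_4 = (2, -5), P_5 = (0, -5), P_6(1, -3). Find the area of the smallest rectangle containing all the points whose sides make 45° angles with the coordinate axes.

71.5

In coordinates u = x + y, v = x − y the rectangle is axis-aligned; the map (x,y)→(u,v) scales areas by 2.
u-values: 8, 7, -4, -3, -5, -2; range = 8 − (-5) = 13.
v-values: 2, -3, -4, 7, 5, 4; range = 7 − (-4) = 11.
Area = (13 × 11) / 2 = 71.5.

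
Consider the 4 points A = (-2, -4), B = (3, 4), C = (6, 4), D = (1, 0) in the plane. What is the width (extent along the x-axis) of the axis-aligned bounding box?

max x = 6, min x = -2, so width = 8.

8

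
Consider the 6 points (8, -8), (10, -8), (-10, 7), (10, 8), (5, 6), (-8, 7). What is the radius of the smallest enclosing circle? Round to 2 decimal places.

12.52

The minimum enclosing circle is determined by three boundary points: (10, -8), (-10, 7), (10, 8).
Their circumcentre is (0.375, 0) with r² = 156.640625.
The farthest remaining point (8, -8) is at distance² 122.140625 ≤ 156.640625.
r = √(156.640625) ≈ 12.52.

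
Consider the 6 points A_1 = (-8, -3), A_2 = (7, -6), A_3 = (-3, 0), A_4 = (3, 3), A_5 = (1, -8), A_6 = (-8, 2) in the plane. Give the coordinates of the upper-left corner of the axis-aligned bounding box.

x-range [-8, 7], y-range [-8, 3].
The upper-left corner is (-8, 3).

(-8, 3)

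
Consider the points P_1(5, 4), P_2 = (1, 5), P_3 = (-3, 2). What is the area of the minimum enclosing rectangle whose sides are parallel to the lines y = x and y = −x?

In coordinates u = x + y, v = x − y the rectangle is axis-aligned; the map (x,y)→(u,v) scales areas by 2.
u-values: 9, 6, -1; range = 9 − (-1) = 10.
v-values: 1, -4, -5; range = 1 − (-5) = 6.
Area = (10 × 6) / 2 = 30.

30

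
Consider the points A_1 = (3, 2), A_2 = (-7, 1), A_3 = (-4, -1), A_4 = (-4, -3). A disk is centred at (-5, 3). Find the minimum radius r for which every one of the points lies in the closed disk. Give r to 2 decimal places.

The required radius is the distance from (-5, 3) to the farthest point.
Squared distances: 65, 8, 17, 37.
Maximum is 65, attained at A_1.
r = √65 ≈ 8.06.

8.06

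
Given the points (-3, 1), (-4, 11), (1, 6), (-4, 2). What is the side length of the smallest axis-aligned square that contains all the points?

10

The bounding box has width 5 and height 10.
An axis-aligned square enclosing the set must have side ≥ max(width, height).
So the minimum side is max(5, 10) = 10.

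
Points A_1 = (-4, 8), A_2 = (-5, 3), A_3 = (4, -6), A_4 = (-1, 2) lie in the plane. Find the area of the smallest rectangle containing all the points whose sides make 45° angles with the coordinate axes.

66

In coordinates u = x + y, v = x − y the rectangle is axis-aligned; the map (x,y)→(u,v) scales areas by 2.
u-values: 4, -2, -2, 1; range = 4 − (-2) = 6.
v-values: -12, -8, 10, -3; range = 10 − (-12) = 22.
Area = (6 × 22) / 2 = 66.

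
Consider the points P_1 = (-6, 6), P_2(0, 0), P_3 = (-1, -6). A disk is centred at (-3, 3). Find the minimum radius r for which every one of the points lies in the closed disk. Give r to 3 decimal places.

The required radius is the distance from (-3, 3) to the farthest point.
Squared distances: 18, 18, 85.
Maximum is 85, attained at P_3.
r = √85 ≈ 9.220.

9.220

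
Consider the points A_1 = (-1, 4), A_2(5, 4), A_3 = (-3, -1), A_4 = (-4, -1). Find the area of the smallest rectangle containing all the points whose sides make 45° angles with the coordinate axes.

42

In coordinates u = x + y, v = x − y the rectangle is axis-aligned; the map (x,y)→(u,v) scales areas by 2.
u-values: 3, 9, -4, -5; range = 9 − (-5) = 14.
v-values: -5, 1, -2, -3; range = 1 − (-5) = 6.
Area = (14 × 6) / 2 = 42.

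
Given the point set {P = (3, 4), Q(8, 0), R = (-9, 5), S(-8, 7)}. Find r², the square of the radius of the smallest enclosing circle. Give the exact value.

The farthest pair is Q–R with squared distance 314. The circle on this segment as diameter has centre (-0.5, 2.5) and r² = 314/4 = 78.5.
Check P: distance² to centre = 14.5 ≤ 78.5, so it lies inside.
All remaining points lie in this disk, and no smaller disk contains both endpoints, so this is the minimum enclosing circle.

78.5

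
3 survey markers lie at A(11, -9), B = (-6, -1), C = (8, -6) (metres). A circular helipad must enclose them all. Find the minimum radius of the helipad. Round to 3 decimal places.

9.394

Side lengths²: AB² = 353, AC² = 18, BC² = 221.
Since AB² = 353 ≥ 221 + 18 = 239, the angle opposite AB is not acute, so the smallest enclosing circle has AB as diameter.
Centre = midpoint of AB = (2.5, -5), r² = 353/4 = 88.25.
r = √(88.25) ≈ 9.394.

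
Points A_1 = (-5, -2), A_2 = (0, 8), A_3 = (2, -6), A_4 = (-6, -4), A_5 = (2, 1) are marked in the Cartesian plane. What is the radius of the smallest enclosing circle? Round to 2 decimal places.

The minimum enclosing circle of a finite set is fixed by two of the points (as a diameter) or three (as a circumcircle).
The minimum enclosing circle is determined by three boundary points: A_2, A_3, A_4.
Their circumcentre is (-5/9, 7/9) with r² = 4250/81.
The farthest remaining point A_1 is at distance² 2225/81 ≤ 4250/81.
r = √(4250/81) ≈ 7.24.

7.24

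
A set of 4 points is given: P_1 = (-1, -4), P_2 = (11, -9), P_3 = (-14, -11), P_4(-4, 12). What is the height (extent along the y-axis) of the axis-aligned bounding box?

23

max y = 12, min y = -11, so height = 23.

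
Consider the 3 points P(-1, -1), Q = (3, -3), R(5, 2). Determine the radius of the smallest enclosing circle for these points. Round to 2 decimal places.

3.37

Side lengths²: PQ² = 20, PR² = 45, QR² = 29.
Since PR² = 45 < 29 + 20 = 49, the triangle is acute, so the smallest enclosing circle is the circumcircle.
Circumcentre = (2.125, 0.25), r² = 11.328125.
r = √(11.328125) ≈ 3.37.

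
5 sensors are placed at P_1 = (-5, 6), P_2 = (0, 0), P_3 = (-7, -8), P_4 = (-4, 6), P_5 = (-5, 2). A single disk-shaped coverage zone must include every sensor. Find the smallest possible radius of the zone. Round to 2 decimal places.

7.16

The minimum enclosing circle of a finite set is fixed by two of the points (as a diameter) or three (as a circumcircle).
The farthest pair is P_3–P_4 with squared distance 205. The circle on this segment as diameter has centre (-5.5, -1) and r² = 205/4 = 51.25.
Check P_1: distance² to centre = 49.25 ≤ 51.25, so it lies inside.
All remaining points lie in this disk, and no smaller disk contains both endpoints, so this is the minimum enclosing circle.
r = √(51.25) ≈ 7.16.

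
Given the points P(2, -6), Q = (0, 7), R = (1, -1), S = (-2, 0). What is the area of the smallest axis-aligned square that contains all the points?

The bounding box has width 4 and height 13.
An axis-aligned square enclosing the set must have side ≥ max(width, height).
So the minimum side is max(4, 13) = 13.
Area = 13² = 169.

169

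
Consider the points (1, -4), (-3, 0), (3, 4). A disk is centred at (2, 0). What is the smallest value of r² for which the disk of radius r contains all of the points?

The required radius is the distance from (2, 0) to the farthest point.
Squared distances: 17, 25, 17.
Maximum is 25, attained at (-3, 0).

25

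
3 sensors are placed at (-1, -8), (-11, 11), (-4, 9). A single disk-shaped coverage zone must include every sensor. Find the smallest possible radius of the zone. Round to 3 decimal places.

Call the three points A, B, C in the order given.
Side lengths²: AB² = 461, AC² = 298, BC² = 53.
Since AB² = 461 ≥ 298 + 53 = 351, the angle opposite AB is not acute, so the smallest enclosing circle has AB as diameter.
Centre = midpoint of AB = (-6, 1.5), r² = 461/4 = 115.25.
r = √(115.25) ≈ 10.735.

10.735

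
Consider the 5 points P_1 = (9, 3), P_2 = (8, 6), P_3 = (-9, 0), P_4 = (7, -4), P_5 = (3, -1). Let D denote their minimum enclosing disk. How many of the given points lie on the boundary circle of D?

3

A smallest enclosing disk is always determined by at most three of the input points on its boundary.
The minimum enclosing circle is determined by three boundary points: P_1, P_2, P_3.
Their circumcentre is (-1/38, 63/38) with r² = 60125/722.
The farthest remaining point P_4 is at distance² 58757/722 ≤ 60125/722.
The points at distance exactly r from the centre are P_1, P_2, P_3 — 3 points.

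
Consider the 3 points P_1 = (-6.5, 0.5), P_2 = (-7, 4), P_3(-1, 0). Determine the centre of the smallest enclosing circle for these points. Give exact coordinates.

(-4, 2)

Side lengths²: P_1P_2² = 12.5, P_1P_3² = 30.5, P_2P_3² = 52.
Since P_2P_3² = 52 ≥ 30.5 + 12.5 = 43, the angle opposite P_2P_3 is not acute, so the smallest enclosing circle has P_2P_3 as diameter.
Centre = midpoint of P_2P_3 = (-4, 2), r² = 52/4 = 13.
Centre = (-4, 2).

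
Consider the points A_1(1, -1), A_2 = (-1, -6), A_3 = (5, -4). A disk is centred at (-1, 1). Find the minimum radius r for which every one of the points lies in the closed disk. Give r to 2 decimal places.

7.81

The required radius is the distance from (-1, 1) to the farthest point.
Squared distances: 8, 49, 61.
Maximum is 61, attained at A_3.
r = √61 ≈ 7.81.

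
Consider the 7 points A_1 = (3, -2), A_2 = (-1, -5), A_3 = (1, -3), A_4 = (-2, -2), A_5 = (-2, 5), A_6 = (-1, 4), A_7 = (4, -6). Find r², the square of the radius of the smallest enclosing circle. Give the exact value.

39.25

The farthest pair is A_5–A_7 with squared distance 157. The circle on this segment as diameter has centre (1, -0.5) and r² = 157/4 = 39.25.
Check A_1: distance² to centre = 6.25 ≤ 39.25, so it lies inside.
All remaining points lie in this disk, and no smaller disk contains both endpoints, so this is the minimum enclosing circle.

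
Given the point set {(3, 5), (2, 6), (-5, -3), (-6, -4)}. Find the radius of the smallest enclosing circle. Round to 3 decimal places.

The minimum enclosing circle of a finite set is fixed by two of the points (as a diameter) or three (as a circumcircle).
The farthest pair is (2, 6)–(-6, -4) with squared distance 164. The circle on this segment as diameter has centre (-2, 1) and r² = 164/4 = 41.
Check (3, 5): distance² to centre = 41 ≤ 41, so it lies inside.
All remaining points lie in this disk, and no smaller disk contains both endpoints, so this is the minimum enclosing circle.
r = √41 ≈ 6.403.

6.403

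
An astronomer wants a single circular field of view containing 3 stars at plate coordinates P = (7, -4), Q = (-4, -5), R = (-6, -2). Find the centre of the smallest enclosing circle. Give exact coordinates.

(0.5, -3)

Side lengths²: PQ² = 122, PR² = 173, QR² = 13.
Since PR² = 173 ≥ 122 + 13 = 135, the angle opposite PR is not acute, so the smallest enclosing circle has PR as diameter.
Centre = midpoint of PR = (0.5, -3), r² = 173/4 = 43.25.
Centre = (0.5, -3).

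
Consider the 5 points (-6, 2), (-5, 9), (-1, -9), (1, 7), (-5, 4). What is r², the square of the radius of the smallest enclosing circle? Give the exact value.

85

The farthest pair is (-5, 9)–(-1, -9) with squared distance 340. The circle on this segment as diameter has centre (-3, 0) and r² = 340/4 = 85.
Check (-6, 2): distance² to centre = 13 ≤ 85, so it lies inside.
All remaining points lie in this disk, and no smaller disk contains both endpoints, so this is the minimum enclosing circle.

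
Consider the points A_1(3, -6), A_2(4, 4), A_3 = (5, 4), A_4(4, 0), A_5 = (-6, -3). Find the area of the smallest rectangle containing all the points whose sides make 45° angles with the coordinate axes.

108

In coordinates u = x + y, v = x − y the rectangle is axis-aligned; the map (x,y)→(u,v) scales areas by 2.
u-values: -3, 8, 9, 4, -9; range = 9 − (-9) = 18.
v-values: 9, 0, 1, 4, -3; range = 9 − (-3) = 12.
Area = (18 × 12) / 2 = 108.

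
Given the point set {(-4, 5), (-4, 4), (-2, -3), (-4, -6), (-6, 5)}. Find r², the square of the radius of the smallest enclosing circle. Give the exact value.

31.25

The farthest pair is (-4, -6)–(-6, 5) with squared distance 125. The circle on this segment as diameter has centre (-5, -0.5) and r² = 125/4 = 31.25.
Check (-4, 5): distance² to centre = 31.25 ≤ 31.25, so it lies inside.
All remaining points lie in this disk, and no smaller disk contains both endpoints, so this is the minimum enclosing circle.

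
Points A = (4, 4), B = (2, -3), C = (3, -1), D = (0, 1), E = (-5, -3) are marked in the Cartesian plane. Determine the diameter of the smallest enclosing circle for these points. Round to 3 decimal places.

The minimum enclosing circle of a finite set is fixed by two of the points (as a diameter) or three (as a circumcircle).
The farthest pair is A–E with squared distance 130. The circle on this segment as diameter has centre (-0.5, 0.5) and r² = 130/4 = 32.5.
Check B: distance² to centre = 18.5 ≤ 32.5, so it lies inside.
All remaining points lie in this disk, and no smaller disk contains both endpoints, so this is the minimum enclosing circle.
Diameter = 2r = 2√(32.5) ≈ 11.402.

11.402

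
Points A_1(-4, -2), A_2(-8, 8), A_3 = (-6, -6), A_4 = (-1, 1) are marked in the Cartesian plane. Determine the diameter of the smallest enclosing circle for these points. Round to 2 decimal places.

14.14

The farthest pair is A_2–A_3 with squared distance 200. The circle on this segment as diameter has centre (-7, 1) and r² = 200/4 = 50.
Check A_1: distance² to centre = 18 ≤ 50, so it lies inside.
All remaining points lie in this disk, and no smaller disk contains both endpoints, so this is the minimum enclosing circle.
Diameter = 2r = 2√50 ≈ 14.14.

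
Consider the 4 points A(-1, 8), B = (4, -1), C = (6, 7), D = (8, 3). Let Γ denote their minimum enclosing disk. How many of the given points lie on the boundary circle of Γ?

By Welzl's lemma the MEC is supported by two points (diametrically opposite) or three points (on a circumcircle).
The minimum enclosing circle is determined by three boundary points: A, B, D.
Their circumcentre is (39/14, 59/14) with r² = 2809/98.
The farthest remaining point C is at distance² 1773/98 ≤ 2809/98.
The points at distance exactly r from the centre are A, B, D — 3 points.

3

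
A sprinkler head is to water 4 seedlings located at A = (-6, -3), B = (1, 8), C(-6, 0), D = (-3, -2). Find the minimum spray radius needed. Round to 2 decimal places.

6.52

The minimum enclosing circle of a finite set is fixed by two of the points (as a diameter) or three (as a circumcircle).
The farthest pair is A–B with squared distance 170. The circle on this segment as diameter has centre (-2.5, 2.5) and r² = 170/4 = 42.5.
Check C: distance² to centre = 18.5 ≤ 42.5, so it lies inside.
All remaining points lie in this disk, and no smaller disk contains both endpoints, so this is the minimum enclosing circle.
r = √(42.5) ≈ 6.52.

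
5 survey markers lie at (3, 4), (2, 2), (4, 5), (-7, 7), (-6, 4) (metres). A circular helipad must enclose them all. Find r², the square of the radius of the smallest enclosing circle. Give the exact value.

31.25

The farthest pair is (4, 5)–(-7, 7) with squared distance 125. The circle on this segment as diameter has centre (-1.5, 6) and r² = 125/4 = 31.25.
Check (3, 4): distance² to centre = 24.25 ≤ 31.25, so it lies inside.
All remaining points lie in this disk, and no smaller disk contains both endpoints, so this is the minimum enclosing circle.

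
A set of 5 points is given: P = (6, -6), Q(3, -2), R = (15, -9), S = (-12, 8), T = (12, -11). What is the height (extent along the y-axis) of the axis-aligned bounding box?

max y = 8, min y = -11, so height = 19.

19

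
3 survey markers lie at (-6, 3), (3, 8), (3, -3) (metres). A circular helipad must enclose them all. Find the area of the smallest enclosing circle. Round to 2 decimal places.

Call the three points A, B, C in the order given.
Side lengths²: AB² = 106, AC² = 117, BC² = 121.
Since BC² = 121 < 117 + 106 = 223, the triangle is acute, so the smallest enclosing circle is the circumcircle.
Circumcentre = (1/6, 2.5), r² = 689/18.
Area = π·r² = π·689/18 ≈ 120.25.

120.25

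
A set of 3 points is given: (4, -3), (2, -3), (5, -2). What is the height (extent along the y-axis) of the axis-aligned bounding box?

1

max y = -2, min y = -3, so height = 1.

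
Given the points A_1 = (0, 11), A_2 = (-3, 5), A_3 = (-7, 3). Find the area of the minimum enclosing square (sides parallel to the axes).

The bounding box has width 7 and height 8.
An axis-aligned square enclosing the set must have side ≥ max(width, height).
So the minimum side is max(7, 8) = 8.
Area = 8² = 64.

64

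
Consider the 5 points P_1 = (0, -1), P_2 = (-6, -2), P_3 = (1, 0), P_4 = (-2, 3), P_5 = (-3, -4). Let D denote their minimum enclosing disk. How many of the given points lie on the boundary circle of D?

3

The minimum enclosing circle of a finite set is fixed by two of the points (as a diameter) or three (as a circumcircle).
The minimum enclosing circle is determined by three boundary points: P_2, P_3, P_4.
Their circumcentre is (-47/18, -11/18) with r² = 2173/162.
The farthest remaining point P_5 is at distance² 1885/162 ≤ 2173/162.
The points at distance exactly r from the centre are P_2, P_3, P_4 — 3 points.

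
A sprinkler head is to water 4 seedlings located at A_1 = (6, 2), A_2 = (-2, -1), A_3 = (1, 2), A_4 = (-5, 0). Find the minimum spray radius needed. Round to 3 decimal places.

The farthest pair is A_1–A_4 with squared distance 125. The circle on this segment as diameter has centre (0.5, 1) and r² = 125/4 = 31.25.
Check A_2: distance² to centre = 10.25 ≤ 31.25, so it lies inside.
All remaining points lie in this disk, and no smaller disk contains both endpoints, so this is the minimum enclosing circle.
r = √(31.25) ≈ 5.590.

5.590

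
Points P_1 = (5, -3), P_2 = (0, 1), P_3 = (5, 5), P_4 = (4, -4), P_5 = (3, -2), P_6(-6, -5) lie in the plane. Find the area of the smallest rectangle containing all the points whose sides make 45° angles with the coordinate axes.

In coordinates u = x + y, v = x − y the rectangle is axis-aligned; the map (x,y)→(u,v) scales areas by 2.
u-values: 2, 1, 10, 0, 1, -11; range = 10 − (-11) = 21.
v-values: 8, -1, 0, 8, 5, -1; range = 8 − (-1) = 9.
Area = (21 × 9) / 2 = 94.5.

94.5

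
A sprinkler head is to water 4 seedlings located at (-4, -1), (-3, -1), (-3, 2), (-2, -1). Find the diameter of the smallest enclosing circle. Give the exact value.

The minimum enclosing circle of a finite set is fixed by two of the points (as a diameter) or three (as a circumcircle).
The minimum enclosing circle is determined by three boundary points: (-4, -1), (-3, 2), (-2, -1).
Their circumcentre is (-3, 1/3) with r² = 25/9.
The farthest remaining point (-3, -1) is at distance² 16/9 ≤ 25/9.
Diameter = 2r = 2√(25/9) = 10/3.

10/3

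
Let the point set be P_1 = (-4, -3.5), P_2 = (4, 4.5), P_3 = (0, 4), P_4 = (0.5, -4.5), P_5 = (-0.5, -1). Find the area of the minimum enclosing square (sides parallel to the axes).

81

The bounding box has width 8 and height 9.
An axis-aligned square enclosing the set must have side ≥ max(width, height).
So the minimum side is max(8, 9) = 9.
Area = 9² = 81.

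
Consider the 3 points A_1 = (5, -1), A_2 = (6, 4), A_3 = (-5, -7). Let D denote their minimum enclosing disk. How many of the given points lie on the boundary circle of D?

2

Side lengths²: A_1A_2² = 26, A_1A_3² = 136, A_2A_3² = 242.
Since A_2A_3² = 242 ≥ 136 + 26 = 162, the angle opposite A_2A_3 is not acute, so the smallest enclosing circle has A_2A_3 as diameter.
Centre = midpoint of A_2A_3 = (0.5, -1.5), r² = 242/4 = 60.5.
The points at distance exactly r from the centre are A_2, A_3 — 2 points.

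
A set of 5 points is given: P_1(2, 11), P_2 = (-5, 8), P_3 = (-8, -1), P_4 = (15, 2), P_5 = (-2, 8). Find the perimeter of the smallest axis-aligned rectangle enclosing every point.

Width = max x − min x = 15 − (-8) = 23.
Height = max y − min y = 11 − (-1) = 12.
Perimeter = 2(23 + 12) = 70.

70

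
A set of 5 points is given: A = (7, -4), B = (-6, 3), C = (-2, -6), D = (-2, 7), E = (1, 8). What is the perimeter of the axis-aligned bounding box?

54

Width = max x − min x = 7 − (-6) = 13.
Height = max y − min y = 8 − (-6) = 14.
Perimeter = 2(13 + 14) = 54.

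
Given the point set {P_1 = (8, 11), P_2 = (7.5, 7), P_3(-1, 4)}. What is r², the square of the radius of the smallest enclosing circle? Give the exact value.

32.5

Side lengths²: P_1P_2² = 16.25, P_1P_3² = 130, P_2P_3² = 81.25.
Since P_1P_3² = 130 ≥ 81.25 + 16.25 = 97.5, the angle opposite P_1P_3 is not acute, so the smallest enclosing circle has P_1P_3 as diameter.
Centre = midpoint of P_1P_3 = (3.5, 7.5), r² = 130/4 = 32.5.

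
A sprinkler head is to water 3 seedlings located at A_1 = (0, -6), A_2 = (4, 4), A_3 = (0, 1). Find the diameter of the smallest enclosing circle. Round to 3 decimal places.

10.770

Side lengths²: A_1A_2² = 116, A_1A_3² = 49, A_2A_3² = 25.
Since A_1A_2² = 116 ≥ 49 + 25 = 74, the angle opposite A_1A_2 is not acute, so the smallest enclosing circle has A_1A_2 as diameter.
Centre = midpoint of A_1A_2 = (2, -1), r² = 116/4 = 29.
Diameter = 2r = 2√29 ≈ 10.770.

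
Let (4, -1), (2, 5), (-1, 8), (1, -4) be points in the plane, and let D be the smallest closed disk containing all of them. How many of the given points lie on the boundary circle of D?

By Welzl's lemma the MEC is supported by two points (diametrically opposite) or three points (on a circumcircle).
The farthest pair is (-1, 8)–(1, -4) with squared distance 148. The circle on this segment as diameter has centre (0, 2) and r² = 148/4 = 37.
Check (4, -1): distance² to centre = 25 ≤ 37, so it lies inside.
All remaining points lie in this disk, and no smaller disk contains both endpoints, so this is the minimum enclosing circle.
The points at distance exactly r from the centre are (-1, 8), (1, -4) — 2 points.

2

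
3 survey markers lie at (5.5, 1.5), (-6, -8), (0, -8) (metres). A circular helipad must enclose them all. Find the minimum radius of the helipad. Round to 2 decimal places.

Call the three points A, B, C in the order given.
Side lengths²: AB² = 222.5, AC² = 120.5, BC² = 36.
Since AB² = 222.5 ≥ 120.5 + 36 = 156.5, the angle opposite AB is not acute, so the smallest enclosing circle has AB as diameter.
Centre = midpoint of AB = (-0.25, -3.25), r² = 222.5/4 = 55.625.
r = √(55.625) ≈ 7.46.

7.46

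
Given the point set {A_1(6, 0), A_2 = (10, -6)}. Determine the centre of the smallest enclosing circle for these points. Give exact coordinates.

The smallest circle enclosing two points has them as diameter endpoints.
Centre = midpoint = (8, -3); r² = |A_1A_2|²/4 = 52/4 = 13.
Centre = (8, -3).

(8, -3)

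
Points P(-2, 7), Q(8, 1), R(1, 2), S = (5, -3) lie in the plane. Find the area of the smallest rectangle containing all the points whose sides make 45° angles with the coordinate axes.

In coordinates u = x + y, v = x − y the rectangle is axis-aligned; the map (x,y)→(u,v) scales areas by 2.
u-values: 5, 9, 3, 2; range = 9 − 2 = 7.
v-values: -9, 7, -1, 8; range = 8 − (-9) = 17.
Area = (7 × 17) / 2 = 59.5.

59.5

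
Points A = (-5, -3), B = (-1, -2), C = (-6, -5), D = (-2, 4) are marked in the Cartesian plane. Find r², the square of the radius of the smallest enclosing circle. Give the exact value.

24.25

By Welzl's lemma the MEC is supported by two points (diametrically opposite) or three points (on a circumcircle).
The farthest pair is C–D with squared distance 97. The circle on this segment as diameter has centre (-4, -0.5) and r² = 97/4 = 24.25.
Check A: distance² to centre = 7.25 ≤ 24.25, so it lies inside.
All remaining points lie in this disk, and no smaller disk contains both endpoints, so this is the minimum enclosing circle.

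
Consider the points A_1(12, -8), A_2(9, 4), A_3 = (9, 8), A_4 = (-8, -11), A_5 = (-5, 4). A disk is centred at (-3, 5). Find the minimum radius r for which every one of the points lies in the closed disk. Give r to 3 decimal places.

19.849

The required radius is the distance from (-3, 5) to the farthest point.
Squared distances: 394, 145, 153, 281, 5.
Maximum is 394, attained at A_1.
r = √394 ≈ 19.849.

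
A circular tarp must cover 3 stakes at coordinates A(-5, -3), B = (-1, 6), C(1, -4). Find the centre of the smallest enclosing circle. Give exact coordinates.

(-75/58, 43/58)

Side lengths²: AB² = 97, AC² = 37, BC² = 104.
Since BC² = 104 < 97 + 37 = 134, the triangle is acute, so the smallest enclosing circle is the circumcircle.
Circumcentre = (-75/58, 43/58), r² = 46657/1682.
Centre = (-75/58, 43/58).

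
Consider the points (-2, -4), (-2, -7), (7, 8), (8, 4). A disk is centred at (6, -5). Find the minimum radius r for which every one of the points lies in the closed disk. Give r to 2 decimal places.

The required radius is the distance from (6, -5) to the farthest point.
Squared distances: 65, 68, 170, 85.
Maximum is 170, attained at (7, 8).
r = √170 ≈ 13.04.

13.04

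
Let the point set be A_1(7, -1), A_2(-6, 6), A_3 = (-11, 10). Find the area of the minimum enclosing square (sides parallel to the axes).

The bounding box has width 18 and height 11.
An axis-aligned square enclosing the set must have side ≥ max(width, height).
So the minimum side is max(18, 11) = 18.
Area = 18² = 324.

324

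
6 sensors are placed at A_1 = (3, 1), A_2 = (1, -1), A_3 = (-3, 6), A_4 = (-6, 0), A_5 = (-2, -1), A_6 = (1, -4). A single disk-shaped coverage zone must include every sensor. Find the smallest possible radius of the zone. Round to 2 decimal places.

5.39

The farthest pair is A_3–A_6 with squared distance 116. The circle on this segment as diameter has centre (-1, 1) and r² = 116/4 = 29.
Check A_1: distance² to centre = 16 ≤ 29, so it lies inside.
All remaining points lie in this disk, and no smaller disk contains both endpoints, so this is the minimum enclosing circle.
r = √29 ≈ 5.39.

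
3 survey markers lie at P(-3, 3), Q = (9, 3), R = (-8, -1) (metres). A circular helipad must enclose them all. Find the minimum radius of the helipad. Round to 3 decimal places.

8.732

Side lengths²: PQ² = 144, PR² = 41, QR² = 305.
Since QR² = 305 ≥ 144 + 41 = 185, the angle opposite QR is not acute, so the smallest enclosing circle has QR as diameter.
Centre = midpoint of QR = (0.5, 1), r² = 305/4 = 76.25.
r = √(76.25) ≈ 8.732.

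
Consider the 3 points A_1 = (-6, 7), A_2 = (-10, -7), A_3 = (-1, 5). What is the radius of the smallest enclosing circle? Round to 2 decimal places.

Side lengths²: A_1A_2² = 212, A_1A_3² = 29, A_2A_3² = 225.
Since A_2A_3² = 225 < 212 + 29 = 241, the triangle is acute, so the smallest enclosing circle is the circumcircle.
Circumcentre = (-159/26, -7/13), r² = 38425/676.
r = √(38425/676) ≈ 7.54.

7.54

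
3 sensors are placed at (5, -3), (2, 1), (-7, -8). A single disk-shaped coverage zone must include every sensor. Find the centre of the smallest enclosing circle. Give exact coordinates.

Call the three points A, B, C in the order given.
Side lengths²: AB² = 25, AC² = 169, BC² = 162.
Since AC² = 169 < 162 + 25 = 187, the triangle is acute, so the smallest enclosing circle is the circumcircle.
Circumcentre = (-19/14, -65/14), r² = 4225/98.
Centre = (-19/14, -65/14).

(-19/14, -65/14)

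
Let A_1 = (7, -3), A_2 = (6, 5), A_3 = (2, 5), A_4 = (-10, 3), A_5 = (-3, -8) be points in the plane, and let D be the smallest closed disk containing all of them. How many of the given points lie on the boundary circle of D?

By Welzl's lemma the MEC is supported by two points (diametrically opposite) or three points (on a circumcircle).
The farthest pair is A_1–A_4 with squared distance 325. The circle on this segment as diameter has centre (-1.5, 0) and r² = 325/4 = 81.25.
Check A_2: distance² to centre = 81.25 ≤ 81.25, so it lies inside.
All remaining points lie in this disk, and no smaller disk contains both endpoints, so this is the minimum enclosing circle.
The points at distance exactly r from the centre are A_1, A_2, A_4 — 3 points.

3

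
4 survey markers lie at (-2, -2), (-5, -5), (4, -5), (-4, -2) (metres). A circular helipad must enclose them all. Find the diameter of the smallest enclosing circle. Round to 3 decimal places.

9.006

A smallest enclosing disk is always determined by at most three of the input points on its boundary.
The minimum enclosing circle is determined by three boundary points: (-5, -5), (4, -5), (-4, -2).
Their circumcentre is (-0.5, -29/6) with r² = 365/18.
The farthest remaining point (-2, -2) is at distance² 185/18 ≤ 365/18.
Diameter = 2r = 2√(365/18) ≈ 9.006.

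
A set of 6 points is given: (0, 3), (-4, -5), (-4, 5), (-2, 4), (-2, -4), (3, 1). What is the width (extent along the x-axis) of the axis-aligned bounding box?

7

max x = 3, min x = -4, so width = 7.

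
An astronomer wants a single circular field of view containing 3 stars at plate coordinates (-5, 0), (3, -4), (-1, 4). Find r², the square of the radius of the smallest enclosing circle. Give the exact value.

200/9

Call the three points A, B, C in the order given.
Side lengths²: AB² = 80, AC² = 32, BC² = 80.
Since BC² = 80 < 80 + 32 = 112, the triangle is acute, so the smallest enclosing circle is the circumcircle.
Circumcentre = (-1/3, -2/3), r² = 200/9.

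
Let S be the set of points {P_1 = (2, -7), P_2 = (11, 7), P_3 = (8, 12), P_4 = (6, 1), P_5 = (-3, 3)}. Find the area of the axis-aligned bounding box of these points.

x ranges over [-3, 11], width 14.
y ranges over [-7, 12], height 19.
Area = 14 × 19 = 266.

266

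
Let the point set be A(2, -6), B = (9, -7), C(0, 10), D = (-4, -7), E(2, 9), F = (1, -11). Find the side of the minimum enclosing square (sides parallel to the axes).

21

The bounding box has width 13 and height 21.
An axis-aligned square enclosing the set must have side ≥ max(width, height).
So the minimum side is max(13, 21) = 21.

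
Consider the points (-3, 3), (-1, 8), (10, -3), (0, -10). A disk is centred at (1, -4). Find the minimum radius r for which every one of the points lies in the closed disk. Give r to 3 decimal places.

12.166

The required radius is the distance from (1, -4) to the farthest point.
Squared distances: 65, 148, 82, 37.
Maximum is 148, attained at (-1, 8).
r = √148 ≈ 12.166.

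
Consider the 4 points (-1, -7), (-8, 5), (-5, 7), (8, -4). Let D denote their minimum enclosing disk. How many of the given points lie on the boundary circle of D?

2

A smallest enclosing disk is always determined by at most three of the input points on its boundary.
The farthest pair is (-8, 5)–(8, -4) with squared distance 337. The circle on this segment as diameter has centre (0, 0.5) and r² = 337/4 = 84.25.
Check (-1, -7): distance² to centre = 57.25 ≤ 84.25, so it lies inside.
All remaining points lie in this disk, and no smaller disk contains both endpoints, so this is the minimum enclosing circle.
The points at distance exactly r from the centre are (-8, 5), (8, -4) — 2 points.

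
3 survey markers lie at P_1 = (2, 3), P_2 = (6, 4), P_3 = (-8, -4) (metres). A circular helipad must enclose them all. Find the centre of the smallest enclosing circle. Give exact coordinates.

Side lengths²: P_1P_2² = 17, P_1P_3² = 149, P_2P_3² = 260.
Since P_2P_3² = 260 ≥ 149 + 17 = 166, the angle opposite P_2P_3 is not acute, so the smallest enclosing circle has P_2P_3 as diameter.
Centre = midpoint of P_2P_3 = (-1, 0), r² = 260/4 = 65.
Centre = (-1, 0).

(-1, 0)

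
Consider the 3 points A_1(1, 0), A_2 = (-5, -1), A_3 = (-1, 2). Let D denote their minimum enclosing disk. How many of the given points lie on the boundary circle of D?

2

Side lengths²: A_1A_2² = 37, A_1A_3² = 8, A_2A_3² = 25.
Since A_1A_2² = 37 ≥ 25 + 8 = 33, the angle opposite A_1A_2 is not acute, so the smallest enclosing circle has A_1A_2 as diameter.
Centre = midpoint of A_1A_2 = (-2, -0.5), r² = 37/4 = 9.25.
The points at distance exactly r from the centre are A_1, A_2 — 2 points.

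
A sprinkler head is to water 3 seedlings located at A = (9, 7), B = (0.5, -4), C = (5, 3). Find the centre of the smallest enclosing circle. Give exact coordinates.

(4.75, 1.5)

Side lengths²: AB² = 193.25, AC² = 32, BC² = 69.25.
Since AB² = 193.25 ≥ 69.25 + 32 = 101.25, the angle opposite AB is not acute, so the smallest enclosing circle has AB as diameter.
Centre = midpoint of AB = (4.75, 1.5), r² = 193.25/4 = 48.3125.
Centre = (4.75, 1.5).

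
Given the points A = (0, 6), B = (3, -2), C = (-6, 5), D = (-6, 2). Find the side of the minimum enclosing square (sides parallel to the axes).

The bounding box has width 9 and height 8.
An axis-aligned square enclosing the set must have side ≥ max(width, height).
So the minimum side is max(9, 8) = 9.

9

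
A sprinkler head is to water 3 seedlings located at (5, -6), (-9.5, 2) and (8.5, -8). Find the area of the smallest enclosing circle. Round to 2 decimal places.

Call the three points A, B, C in the order given.
Side lengths²: AB² = 274.25, AC² = 16.25, BC² = 424.
Since BC² = 424 ≥ 274.25 + 16.25 = 290.5, the angle opposite BC is not acute, so the smallest enclosing circle has BC as diameter.
Centre = midpoint of BC = (-0.5, -3), r² = 424/4 = 106.
Area = π·r² = π·106 ≈ 333.01.

333.01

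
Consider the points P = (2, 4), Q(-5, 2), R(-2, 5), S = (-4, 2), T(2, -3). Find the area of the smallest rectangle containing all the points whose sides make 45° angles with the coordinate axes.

54

In coordinates u = x + y, v = x − y the rectangle is axis-aligned; the map (x,y)→(u,v) scales areas by 2.
u-values: 6, -3, 3, -2, -1; range = 6 − (-3) = 9.
v-values: -2, -7, -7, -6, 5; range = 5 − (-7) = 12.
Area = (9 × 12) / 2 = 54.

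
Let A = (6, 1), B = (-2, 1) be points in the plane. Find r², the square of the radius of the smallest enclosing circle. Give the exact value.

16

The smallest circle enclosing two points has them as diameter endpoints.
Centre = midpoint = (2, 1); r² = |AB|²/4 = 64/4 = 16.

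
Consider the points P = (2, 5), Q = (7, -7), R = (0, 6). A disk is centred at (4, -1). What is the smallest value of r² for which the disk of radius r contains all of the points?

The required radius is the distance from (4, -1) to the farthest point.
Squared distances: 40, 45, 65.
Maximum is 65, attained at R.

65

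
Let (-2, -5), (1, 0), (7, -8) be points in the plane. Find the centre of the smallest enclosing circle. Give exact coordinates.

(28/9, -14/3)

Call the three points A, B, C in the order given.
Side lengths²: AB² = 34, AC² = 90, BC² = 100.
Since BC² = 100 < 90 + 34 = 124, the triangle is acute, so the smallest enclosing circle is the circumcircle.
Circumcentre = (28/9, -14/3), r² = 2125/81.
Centre = (28/9, -14/3).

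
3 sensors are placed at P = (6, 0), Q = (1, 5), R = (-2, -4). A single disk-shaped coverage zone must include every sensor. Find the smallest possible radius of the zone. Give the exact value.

5

Side lengths²: PQ² = 50, PR² = 80, QR² = 90.
Since QR² = 90 < 80 + 50 = 130, the triangle is acute, so the smallest enclosing circle is the circumcircle.
Circumcentre = (1, 0), r² = 25.
r = √25 = 5.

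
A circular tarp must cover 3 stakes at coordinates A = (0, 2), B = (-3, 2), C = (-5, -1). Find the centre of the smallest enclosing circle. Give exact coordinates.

(-2.5, 0.5)

Side lengths²: AB² = 9, AC² = 34, BC² = 13.
Since AC² = 34 ≥ 13 + 9 = 22, the angle opposite AC is not acute, so the smallest enclosing circle has AC as diameter.
Centre = midpoint of AC = (-2.5, 0.5), r² = 34/4 = 8.5.
Centre = (-2.5, 0.5).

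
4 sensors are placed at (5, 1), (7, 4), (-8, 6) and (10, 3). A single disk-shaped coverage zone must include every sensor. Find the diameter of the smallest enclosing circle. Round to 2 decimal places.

18.25

The farthest pair is (-8, 6)–(10, 3) with squared distance 333. The circle on this segment as diameter has centre (1, 4.5) and r² = 333/4 = 83.25.
Check (5, 1): distance² to centre = 28.25 ≤ 83.25, so it lies inside.
All remaining points lie in this disk, and no smaller disk contains both endpoints, so this is the minimum enclosing circle.
Diameter = 2r = 2√(83.25) ≈ 18.25.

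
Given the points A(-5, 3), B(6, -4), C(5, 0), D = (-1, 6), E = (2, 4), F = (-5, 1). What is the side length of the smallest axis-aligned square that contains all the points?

The bounding box has width 11 and height 10.
An axis-aligned square enclosing the set must have side ≥ max(width, height).
So the minimum side is max(11, 10) = 11.

11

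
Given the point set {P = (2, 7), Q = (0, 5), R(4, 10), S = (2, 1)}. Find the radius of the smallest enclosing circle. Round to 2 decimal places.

The minimum enclosing circle of a finite set is fixed by two of the points (as a diameter) or three (as a circumcircle).
The farthest pair is R–S with squared distance 85. The circle on this segment as diameter has centre (3, 5.5) and r² = 85/4 = 21.25.
Check P: distance² to centre = 3.25 ≤ 21.25, so it lies inside.
All remaining points lie in this disk, and no smaller disk contains both endpoints, so this is the minimum enclosing circle.
r = √(21.25) ≈ 4.61.

4.61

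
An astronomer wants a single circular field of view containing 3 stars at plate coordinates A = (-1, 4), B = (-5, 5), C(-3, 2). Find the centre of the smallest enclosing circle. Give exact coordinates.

(-3.1, 4.1)

Side lengths²: AB² = 17, AC² = 8, BC² = 13.
Since AB² = 17 < 13 + 8 = 21, the triangle is acute, so the smallest enclosing circle is the circumcircle.
Circumcentre = (-3.1, 4.1), r² = 4.42.
Centre = (-3.1, 4.1).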